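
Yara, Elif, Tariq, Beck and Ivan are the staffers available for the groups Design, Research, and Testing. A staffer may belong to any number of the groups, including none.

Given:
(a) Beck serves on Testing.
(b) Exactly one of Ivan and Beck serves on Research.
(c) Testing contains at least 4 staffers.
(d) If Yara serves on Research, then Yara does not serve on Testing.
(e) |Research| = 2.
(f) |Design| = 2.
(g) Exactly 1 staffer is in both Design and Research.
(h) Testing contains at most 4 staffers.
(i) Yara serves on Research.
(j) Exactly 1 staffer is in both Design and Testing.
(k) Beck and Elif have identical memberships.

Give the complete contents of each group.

Design = {Tariq, Yara}; Research = {Ivan, Yara}; Testing = {Beck, Elif, Ivan, Tariq}

From (a): Beck ∈ Testing.
From (i): Yara ∈ Research.
(d): Yara ∉ Testing.
(k): Elif matches Beck: Elif ∈ Testing.
(c): only 4 candidates remain for Testing, so all are in.
Suppose Yara ∉ Design: no assignment then satisfies all the clues, so Yara ∈ Design.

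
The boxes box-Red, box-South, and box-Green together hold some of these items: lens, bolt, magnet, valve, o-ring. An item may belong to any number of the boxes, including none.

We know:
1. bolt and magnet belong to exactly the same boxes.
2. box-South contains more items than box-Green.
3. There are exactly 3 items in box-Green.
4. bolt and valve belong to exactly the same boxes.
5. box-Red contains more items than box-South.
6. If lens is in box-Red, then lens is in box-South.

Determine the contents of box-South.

box-South = {bolt, lens, magnet, valve}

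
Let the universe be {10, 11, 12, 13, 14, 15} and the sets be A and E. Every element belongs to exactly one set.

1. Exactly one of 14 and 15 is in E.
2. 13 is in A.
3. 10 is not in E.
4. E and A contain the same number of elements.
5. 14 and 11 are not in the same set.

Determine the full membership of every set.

A = {10, 13, 14}; E = {11, 12, 15}

From (2): 13 ∈ A.
From (3): 10 ∉ E.
Only one set left: 10 ∈ A.
Suppose 11 ∈ A: no assignment then satisfies all the clues, so 11 ∉ A.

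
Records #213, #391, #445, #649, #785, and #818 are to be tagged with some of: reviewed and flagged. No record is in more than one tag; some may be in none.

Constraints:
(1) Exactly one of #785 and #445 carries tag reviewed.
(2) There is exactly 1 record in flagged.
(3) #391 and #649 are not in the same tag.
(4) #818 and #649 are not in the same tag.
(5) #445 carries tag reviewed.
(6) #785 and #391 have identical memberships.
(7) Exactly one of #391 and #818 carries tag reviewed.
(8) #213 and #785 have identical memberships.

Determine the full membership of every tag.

reviewed = {#445, #818}; flagged = {#649}

From (5): #445 ∈ reviewed.
(1) (exactly one): #785 ∉ reviewed.
(6): #391 matches #785: #391 ∉ reviewed.
(7) (exactly one): #818 ∈ reviewed.
(8): #213 matches #785: #213 ∉ reviewed.
(4): #649 ∉ reviewed.
Suppose #213 ∈ flagged: no assignment then satisfies all the clues, so #213 ∉ flagged.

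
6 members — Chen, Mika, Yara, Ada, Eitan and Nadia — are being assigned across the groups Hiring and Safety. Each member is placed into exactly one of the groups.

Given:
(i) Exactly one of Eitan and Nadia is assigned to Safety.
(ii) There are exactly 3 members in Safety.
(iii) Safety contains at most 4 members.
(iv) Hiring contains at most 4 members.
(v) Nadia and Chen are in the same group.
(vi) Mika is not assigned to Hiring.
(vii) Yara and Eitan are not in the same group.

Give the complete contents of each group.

Hiring = {Chen, Nadia, Yara}; Safety = {Ada, Eitan, Mika}

From (vi): Mika ∉ Hiring.
Only one group left: Mika ∈ Safety.
Suppose Chen ∉ Hiring: no assignment then satisfies all the clues, so Chen ∈ Hiring.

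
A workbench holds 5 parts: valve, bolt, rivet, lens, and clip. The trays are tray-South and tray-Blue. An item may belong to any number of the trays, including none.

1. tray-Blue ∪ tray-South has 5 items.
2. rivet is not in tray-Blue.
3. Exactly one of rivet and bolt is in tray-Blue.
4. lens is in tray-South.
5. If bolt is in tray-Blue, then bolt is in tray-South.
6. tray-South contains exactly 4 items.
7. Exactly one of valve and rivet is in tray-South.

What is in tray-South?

From (2): rivet ∉ tray-Blue.
From (4): lens ∈ tray-South.
(3) (exactly one): bolt ∈ tray-Blue.
(5): bolt ∈ tray-South.
Suppose valve ∈ tray-South: no assignment then satisfies all the clues, so valve ∉ tray-South.

tray-South = {bolt, clip, lens, rivet}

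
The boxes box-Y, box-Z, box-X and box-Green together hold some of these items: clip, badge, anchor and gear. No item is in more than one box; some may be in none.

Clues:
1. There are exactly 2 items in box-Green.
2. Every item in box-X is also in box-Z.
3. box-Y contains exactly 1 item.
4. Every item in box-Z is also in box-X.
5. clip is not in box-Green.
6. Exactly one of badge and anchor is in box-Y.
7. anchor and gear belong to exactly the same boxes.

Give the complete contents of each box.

box-Y = {badge}; box-Z = {}; box-X = {}; box-Green = {anchor, gear}

From (5): clip ∉ box-Green.
Suppose clip ∈ box-Y: no assignment then satisfies all the clues, so clip ∉ box-Y.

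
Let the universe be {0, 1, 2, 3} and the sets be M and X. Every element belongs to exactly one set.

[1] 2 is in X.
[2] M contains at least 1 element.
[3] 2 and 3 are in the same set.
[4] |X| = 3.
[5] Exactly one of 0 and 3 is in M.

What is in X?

From (1): 2 ∈ X.
(3): 3 matches 2: 3 ∉ M.
(3): 3 matches 2: 3 ∈ X.
(5) (exactly one): 0 ∈ M.
(4): only 3 candidates remain for X, so all are in.

X = {1, 2, 3}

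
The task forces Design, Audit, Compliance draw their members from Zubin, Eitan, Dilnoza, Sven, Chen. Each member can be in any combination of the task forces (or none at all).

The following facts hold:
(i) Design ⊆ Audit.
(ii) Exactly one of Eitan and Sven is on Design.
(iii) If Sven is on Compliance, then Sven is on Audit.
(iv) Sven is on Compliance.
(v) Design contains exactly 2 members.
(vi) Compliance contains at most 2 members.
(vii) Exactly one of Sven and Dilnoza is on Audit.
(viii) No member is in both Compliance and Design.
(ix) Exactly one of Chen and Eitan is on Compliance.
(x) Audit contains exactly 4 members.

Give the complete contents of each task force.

Design = {Eitan, Zubin}; Audit = {Chen, Eitan, Sven, Zubin}; Compliance = {Chen, Sven}

From (iv): Sven ∈ Compliance.
(iii): Sven ∈ Audit.
(vii) (exactly one): Dilnoza ∉ Audit.
(viii) (disjoint): Sven ∉ Design.
(x): only 4 candidates remain for Audit, so all are in.
(i) contrapositive: Dilnoza ∉ Design.
(ii) (exactly one): Eitan ∈ Design.
(viii) (disjoint): Eitan ∉ Compliance.
(ix) (exactly one): Chen ∈ Compliance.
(vi): Compliance already has 2, so the rest are out.
(viii) (disjoint): Chen ∉ Design.
(v): only 2 candidates remain for Design, so all are in.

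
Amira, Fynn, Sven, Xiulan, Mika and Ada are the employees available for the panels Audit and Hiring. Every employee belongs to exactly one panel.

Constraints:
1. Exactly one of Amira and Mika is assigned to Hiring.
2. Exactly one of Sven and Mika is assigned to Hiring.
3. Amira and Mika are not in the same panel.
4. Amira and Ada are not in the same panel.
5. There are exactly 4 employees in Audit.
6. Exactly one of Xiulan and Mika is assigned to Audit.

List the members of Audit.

Audit = {Amira, Fynn, Sven, Xiulan}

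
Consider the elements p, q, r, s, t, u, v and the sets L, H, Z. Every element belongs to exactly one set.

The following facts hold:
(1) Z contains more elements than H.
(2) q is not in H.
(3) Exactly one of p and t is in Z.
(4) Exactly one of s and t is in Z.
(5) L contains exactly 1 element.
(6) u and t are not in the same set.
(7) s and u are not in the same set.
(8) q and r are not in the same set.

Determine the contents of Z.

Z = {p, q, s, v}

From (2): q ∉ H.
Suppose p ∉ Z: no assignment then satisfies all the clues, so p ∈ Z.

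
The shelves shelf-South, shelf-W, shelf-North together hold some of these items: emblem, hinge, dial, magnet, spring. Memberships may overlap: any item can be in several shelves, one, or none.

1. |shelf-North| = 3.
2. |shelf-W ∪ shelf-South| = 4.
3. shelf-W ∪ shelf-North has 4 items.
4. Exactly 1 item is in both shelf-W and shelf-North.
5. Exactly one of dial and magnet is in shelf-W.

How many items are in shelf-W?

2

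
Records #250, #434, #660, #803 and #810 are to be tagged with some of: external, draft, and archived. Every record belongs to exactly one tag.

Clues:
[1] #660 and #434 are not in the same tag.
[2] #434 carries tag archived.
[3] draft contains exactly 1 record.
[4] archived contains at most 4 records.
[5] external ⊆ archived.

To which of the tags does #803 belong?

#803: archived

From (2): #434 ∈ archived.
(1): #660 ∉ archived.
(5) contrapositive: #660 ∉ external.
Only one tag left: #660 ∈ draft.
(3): draft already has 1, so the rest are out.
Suppose #803 ∈ external: no assignment then satisfies all the clues, so #803 ∉ external.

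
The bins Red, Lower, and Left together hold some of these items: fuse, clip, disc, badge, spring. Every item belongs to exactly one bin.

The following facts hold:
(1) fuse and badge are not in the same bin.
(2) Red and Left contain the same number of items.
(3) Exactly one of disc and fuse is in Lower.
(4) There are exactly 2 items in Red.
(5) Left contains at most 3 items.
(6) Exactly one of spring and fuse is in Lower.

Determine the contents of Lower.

Lower = {fuse}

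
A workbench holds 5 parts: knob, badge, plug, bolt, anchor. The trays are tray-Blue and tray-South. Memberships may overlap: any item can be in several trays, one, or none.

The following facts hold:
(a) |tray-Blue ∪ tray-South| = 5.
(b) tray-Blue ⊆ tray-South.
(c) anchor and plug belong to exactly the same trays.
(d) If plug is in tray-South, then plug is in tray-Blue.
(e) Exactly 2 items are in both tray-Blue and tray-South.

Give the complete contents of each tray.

tray-Blue = {anchor, plug}; tray-South = {anchor, badge, bolt, knob, plug}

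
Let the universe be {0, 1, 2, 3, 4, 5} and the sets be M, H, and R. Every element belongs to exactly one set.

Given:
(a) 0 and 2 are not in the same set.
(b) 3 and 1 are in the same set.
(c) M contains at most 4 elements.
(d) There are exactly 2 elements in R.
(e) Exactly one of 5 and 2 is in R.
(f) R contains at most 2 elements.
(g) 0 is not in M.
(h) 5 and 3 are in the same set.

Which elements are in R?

R = {2, 4}

From (g): 0 ∉ M.
Suppose 0 ∈ R: no assignment then satisfies all the clues, so 0 ∉ R.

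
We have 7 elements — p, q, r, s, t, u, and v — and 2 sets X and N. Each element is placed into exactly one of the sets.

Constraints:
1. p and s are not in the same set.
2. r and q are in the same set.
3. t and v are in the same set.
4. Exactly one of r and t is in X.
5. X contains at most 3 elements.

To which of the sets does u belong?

u: N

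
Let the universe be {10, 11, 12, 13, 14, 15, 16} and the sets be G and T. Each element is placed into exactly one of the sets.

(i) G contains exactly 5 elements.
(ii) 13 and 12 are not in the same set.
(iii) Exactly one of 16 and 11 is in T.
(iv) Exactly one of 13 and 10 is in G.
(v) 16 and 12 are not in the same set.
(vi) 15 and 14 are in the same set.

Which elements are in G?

G = {10, 11, 12, 14, 15}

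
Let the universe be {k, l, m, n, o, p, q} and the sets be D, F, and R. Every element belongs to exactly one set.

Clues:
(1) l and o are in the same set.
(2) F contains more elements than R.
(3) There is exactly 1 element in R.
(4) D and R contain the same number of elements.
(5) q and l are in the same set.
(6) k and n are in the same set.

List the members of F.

F = {k, l, n, o, q}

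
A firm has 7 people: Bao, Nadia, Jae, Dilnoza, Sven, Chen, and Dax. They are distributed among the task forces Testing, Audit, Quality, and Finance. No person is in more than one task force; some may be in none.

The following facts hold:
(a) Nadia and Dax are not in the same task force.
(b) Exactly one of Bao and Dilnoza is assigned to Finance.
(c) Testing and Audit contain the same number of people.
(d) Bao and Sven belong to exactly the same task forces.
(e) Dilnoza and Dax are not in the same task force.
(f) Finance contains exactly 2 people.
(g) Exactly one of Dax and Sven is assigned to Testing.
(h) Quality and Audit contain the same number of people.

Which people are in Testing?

Testing = {Dax}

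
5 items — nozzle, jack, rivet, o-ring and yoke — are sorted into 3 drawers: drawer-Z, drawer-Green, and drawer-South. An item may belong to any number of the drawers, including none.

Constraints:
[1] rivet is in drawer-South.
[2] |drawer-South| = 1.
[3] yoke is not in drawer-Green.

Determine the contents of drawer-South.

drawer-South = {rivet}

From (1): rivet ∈ drawer-South.
From (3): yoke ∉ drawer-Green.
(2): drawer-South already has 1, so the rest are out.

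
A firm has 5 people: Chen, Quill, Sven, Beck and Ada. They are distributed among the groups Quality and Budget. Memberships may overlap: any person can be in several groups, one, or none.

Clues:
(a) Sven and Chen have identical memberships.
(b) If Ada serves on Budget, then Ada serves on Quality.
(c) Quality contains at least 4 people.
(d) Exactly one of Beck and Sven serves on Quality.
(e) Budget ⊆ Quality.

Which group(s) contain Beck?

Beck: none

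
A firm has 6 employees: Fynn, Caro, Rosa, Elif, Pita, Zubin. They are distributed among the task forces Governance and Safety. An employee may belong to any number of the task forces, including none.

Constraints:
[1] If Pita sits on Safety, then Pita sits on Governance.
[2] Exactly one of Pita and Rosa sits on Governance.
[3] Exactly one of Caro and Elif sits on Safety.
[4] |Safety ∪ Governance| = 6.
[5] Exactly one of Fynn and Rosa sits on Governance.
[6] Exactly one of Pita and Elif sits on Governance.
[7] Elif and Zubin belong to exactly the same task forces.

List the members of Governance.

Governance = {Caro, Fynn, Pita}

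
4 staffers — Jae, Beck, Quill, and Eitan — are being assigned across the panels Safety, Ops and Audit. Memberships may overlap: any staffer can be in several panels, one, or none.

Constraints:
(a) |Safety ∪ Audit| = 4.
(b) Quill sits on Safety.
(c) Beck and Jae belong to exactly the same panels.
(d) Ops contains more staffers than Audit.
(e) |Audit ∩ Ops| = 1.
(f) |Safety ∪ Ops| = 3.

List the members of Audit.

Audit = {Eitan, Quill}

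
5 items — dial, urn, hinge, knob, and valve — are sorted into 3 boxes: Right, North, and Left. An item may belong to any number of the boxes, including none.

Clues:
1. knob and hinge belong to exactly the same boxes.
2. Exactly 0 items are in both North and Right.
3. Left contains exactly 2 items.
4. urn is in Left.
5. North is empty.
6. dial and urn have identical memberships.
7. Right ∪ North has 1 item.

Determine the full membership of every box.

From (4): urn ∈ Left.
(5): North already has 0, so the rest are out.
(6): dial matches urn: dial ∈ Left.
(3): Left already has 2, so the rest are out.
Suppose dial ∈ Right: no assignment then satisfies all the clues, so dial ∉ Right.

Right = {valve}; North = {}; Left = {dial, urn}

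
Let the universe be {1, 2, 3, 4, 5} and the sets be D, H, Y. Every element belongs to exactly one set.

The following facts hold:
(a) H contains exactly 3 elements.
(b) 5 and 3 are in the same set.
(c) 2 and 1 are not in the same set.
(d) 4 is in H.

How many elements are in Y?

1

From (d): 4 ∈ H.
Suppose 1 ∈ H: no assignment then satisfies all the clues, so 1 ∉ H.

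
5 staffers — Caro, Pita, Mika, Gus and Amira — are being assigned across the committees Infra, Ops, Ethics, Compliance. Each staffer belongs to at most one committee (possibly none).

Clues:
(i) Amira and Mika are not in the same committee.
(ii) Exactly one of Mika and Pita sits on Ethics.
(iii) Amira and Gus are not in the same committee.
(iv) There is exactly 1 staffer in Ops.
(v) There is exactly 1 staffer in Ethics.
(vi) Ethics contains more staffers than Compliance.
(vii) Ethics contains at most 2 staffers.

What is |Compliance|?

0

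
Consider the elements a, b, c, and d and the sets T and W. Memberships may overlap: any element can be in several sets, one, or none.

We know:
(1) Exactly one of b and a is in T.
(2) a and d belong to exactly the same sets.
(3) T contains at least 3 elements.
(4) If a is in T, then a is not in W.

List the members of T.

T = {a, c, d}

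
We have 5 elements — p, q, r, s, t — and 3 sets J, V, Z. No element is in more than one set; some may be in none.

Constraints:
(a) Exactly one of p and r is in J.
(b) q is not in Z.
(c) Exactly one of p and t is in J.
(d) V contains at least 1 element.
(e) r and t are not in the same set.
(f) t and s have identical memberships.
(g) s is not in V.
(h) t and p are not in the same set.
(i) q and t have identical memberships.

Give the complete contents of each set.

J = {p}; V = {r}; Z = {}

From (b): q ∉ Z.
From (g): s ∉ V.
(f): t matches s: t ∉ V.
(i): q matches t: q ∉ V.
(i): t matches q: t ∉ Z.
(f): s matches t: s ∉ Z.
Suppose p ∉ J: no assignment then satisfies all the clues, so p ∈ J.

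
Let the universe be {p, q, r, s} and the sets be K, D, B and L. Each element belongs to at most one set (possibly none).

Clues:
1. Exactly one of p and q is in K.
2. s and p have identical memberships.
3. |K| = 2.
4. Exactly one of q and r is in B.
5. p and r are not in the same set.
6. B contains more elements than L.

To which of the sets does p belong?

p: K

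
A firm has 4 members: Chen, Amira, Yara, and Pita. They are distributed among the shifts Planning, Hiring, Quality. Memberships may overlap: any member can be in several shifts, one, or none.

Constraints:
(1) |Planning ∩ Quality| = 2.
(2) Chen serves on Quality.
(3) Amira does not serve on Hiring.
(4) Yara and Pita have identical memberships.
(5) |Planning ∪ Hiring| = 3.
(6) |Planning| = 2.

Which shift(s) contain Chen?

Chen: Hiring, Quality

From (2): Chen ∈ Quality.
From (3): Amira ∉ Hiring.
Suppose Chen ∈ Planning: no assignment then satisfies all the clues, so Chen ∉ Planning.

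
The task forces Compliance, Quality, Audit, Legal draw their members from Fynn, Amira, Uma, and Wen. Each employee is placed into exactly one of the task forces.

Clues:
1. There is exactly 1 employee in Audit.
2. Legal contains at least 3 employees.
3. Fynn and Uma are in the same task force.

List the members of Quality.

Quality = {}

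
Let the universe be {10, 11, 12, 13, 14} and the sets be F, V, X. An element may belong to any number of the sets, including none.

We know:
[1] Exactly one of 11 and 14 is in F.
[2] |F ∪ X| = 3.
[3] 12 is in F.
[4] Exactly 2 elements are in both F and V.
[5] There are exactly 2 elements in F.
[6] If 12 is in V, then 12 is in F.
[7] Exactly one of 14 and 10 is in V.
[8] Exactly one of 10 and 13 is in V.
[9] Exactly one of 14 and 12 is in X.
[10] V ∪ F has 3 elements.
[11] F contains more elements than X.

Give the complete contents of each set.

F = {11, 12}; V = {10, 11, 12}; X = {14}

From (3): 12 ∈ F.
Suppose 10 ∈ F: no assignment then satisfies all the clues, so 10 ∉ F.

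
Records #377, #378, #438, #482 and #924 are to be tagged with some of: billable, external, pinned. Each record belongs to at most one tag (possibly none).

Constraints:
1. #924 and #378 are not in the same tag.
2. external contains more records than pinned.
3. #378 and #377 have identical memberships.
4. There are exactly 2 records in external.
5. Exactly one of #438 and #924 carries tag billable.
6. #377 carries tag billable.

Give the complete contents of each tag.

billable = {#377, #378, #438}; external = {#482, #924}; pinned = {}

From (6): #377 ∈ billable.
(3): #378 matches #377: #378 ∈ billable.
(1): #924 ∉ billable.
(5) (exactly one): #438 ∈ billable.
(4): only 2 candidates remain for external, so all are in.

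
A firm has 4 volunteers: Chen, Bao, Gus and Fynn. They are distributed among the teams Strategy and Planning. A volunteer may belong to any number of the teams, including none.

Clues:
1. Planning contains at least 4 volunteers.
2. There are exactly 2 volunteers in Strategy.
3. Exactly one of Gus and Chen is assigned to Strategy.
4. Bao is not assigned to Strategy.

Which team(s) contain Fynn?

Fynn: Planning, Strategy

From (4): Bao ∉ Strategy.
(1): only 4 candidates remain for Planning, so all are in.
Suppose Fynn ∉ Strategy: no assignment then satisfies all the clues, so Fynn ∈ Strategy.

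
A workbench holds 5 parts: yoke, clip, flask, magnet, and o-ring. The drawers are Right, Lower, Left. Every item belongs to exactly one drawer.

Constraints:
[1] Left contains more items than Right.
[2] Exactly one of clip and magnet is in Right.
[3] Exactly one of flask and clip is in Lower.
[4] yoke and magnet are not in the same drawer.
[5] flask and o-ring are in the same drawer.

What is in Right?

Right = {magnet}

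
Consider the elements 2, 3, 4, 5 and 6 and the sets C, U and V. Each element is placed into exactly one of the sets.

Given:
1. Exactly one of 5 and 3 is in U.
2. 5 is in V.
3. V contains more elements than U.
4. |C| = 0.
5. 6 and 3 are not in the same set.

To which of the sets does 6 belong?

From (2): 5 ∈ V.
(1) (exactly one): 3 ∈ U.
(4): C already has 0, so the rest are out.
(5): 6 ∉ U.
Only one set left: 6 ∈ V.

6: V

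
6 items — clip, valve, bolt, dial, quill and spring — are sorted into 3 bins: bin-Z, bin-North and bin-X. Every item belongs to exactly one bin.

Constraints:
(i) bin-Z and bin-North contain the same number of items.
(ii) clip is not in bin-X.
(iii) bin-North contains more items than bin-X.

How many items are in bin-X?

0

From (ii): clip ∉ bin-X.
Suppose valve ∈ bin-X: no assignment then satisfies all the clues, so valve ∉ bin-X.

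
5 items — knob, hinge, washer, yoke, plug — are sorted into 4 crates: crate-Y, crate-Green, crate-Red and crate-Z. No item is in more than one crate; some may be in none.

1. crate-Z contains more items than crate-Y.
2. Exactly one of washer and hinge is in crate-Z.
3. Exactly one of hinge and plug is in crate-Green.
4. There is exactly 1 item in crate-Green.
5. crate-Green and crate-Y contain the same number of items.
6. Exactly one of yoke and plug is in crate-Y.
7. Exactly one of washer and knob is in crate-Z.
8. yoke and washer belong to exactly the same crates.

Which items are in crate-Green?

crate-Green = {hinge}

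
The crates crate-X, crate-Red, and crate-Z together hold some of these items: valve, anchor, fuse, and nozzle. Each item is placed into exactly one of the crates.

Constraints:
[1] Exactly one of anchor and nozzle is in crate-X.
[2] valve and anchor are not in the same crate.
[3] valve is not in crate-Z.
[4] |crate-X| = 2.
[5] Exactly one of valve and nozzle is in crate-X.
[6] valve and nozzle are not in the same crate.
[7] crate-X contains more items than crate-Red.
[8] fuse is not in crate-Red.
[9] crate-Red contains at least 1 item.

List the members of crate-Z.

crate-Z = {anchor}

From (3): valve ∉ crate-Z.
From (8): fuse ∉ crate-Red.
Suppose anchor ∉ crate-Z: no assignment then satisfies all the clues, so anchor ∈ crate-Z.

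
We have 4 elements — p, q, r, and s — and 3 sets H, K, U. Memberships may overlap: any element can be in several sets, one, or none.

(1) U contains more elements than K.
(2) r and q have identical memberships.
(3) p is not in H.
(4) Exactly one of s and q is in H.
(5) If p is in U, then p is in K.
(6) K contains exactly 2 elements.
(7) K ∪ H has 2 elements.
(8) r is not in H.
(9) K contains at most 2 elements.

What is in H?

From (3): p ∉ H.
From (8): r ∉ H.
(2): q matches r: q ∉ H.
(4) (exactly one): s ∈ H.

H = {s}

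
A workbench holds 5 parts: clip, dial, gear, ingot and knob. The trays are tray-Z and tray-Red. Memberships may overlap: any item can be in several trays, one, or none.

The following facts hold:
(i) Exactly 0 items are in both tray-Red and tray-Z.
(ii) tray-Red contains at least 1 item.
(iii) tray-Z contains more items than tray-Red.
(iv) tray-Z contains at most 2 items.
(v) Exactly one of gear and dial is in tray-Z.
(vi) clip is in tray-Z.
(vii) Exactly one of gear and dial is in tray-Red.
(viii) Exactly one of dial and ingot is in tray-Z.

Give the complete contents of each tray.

tray-Z = {clip, dial}; tray-Red = {gear}

From (vi): clip ∈ tray-Z.
Suppose clip ∈ tray-Red: no assignment then satisfies all the clues, so clip ∉ tray-Red.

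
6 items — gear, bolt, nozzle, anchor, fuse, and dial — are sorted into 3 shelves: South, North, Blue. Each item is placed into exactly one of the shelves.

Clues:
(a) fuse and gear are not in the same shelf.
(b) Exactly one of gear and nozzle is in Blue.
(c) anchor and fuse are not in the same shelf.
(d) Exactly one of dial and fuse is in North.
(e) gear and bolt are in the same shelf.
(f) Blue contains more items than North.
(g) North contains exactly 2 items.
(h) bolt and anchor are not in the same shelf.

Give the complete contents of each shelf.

South = {anchor}; North = {fuse, nozzle}; Blue = {bolt, dial, gear}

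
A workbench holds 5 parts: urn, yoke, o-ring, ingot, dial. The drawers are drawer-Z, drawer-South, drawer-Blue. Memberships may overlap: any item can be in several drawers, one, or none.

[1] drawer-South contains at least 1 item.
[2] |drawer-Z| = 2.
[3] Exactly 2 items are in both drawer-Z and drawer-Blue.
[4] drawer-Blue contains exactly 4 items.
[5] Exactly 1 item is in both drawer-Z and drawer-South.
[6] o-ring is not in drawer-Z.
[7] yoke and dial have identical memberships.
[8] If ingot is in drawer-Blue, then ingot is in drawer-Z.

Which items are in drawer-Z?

drawer-Z = {ingot, urn}

From (6): o-ring ∉ drawer-Z.
Suppose urn ∉ drawer-Z: no assignment then satisfies all the clues, so urn ∈ drawer-Z.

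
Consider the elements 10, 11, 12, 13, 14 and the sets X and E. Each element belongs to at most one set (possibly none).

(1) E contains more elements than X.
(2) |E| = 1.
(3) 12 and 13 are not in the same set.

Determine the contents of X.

X = {}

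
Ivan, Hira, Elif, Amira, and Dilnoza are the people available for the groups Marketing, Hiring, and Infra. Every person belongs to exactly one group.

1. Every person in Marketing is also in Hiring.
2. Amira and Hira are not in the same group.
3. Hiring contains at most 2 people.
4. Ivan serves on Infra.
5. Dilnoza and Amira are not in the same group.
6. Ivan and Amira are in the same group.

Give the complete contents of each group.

Marketing = {}; Hiring = {Dilnoza, Hira}; Infra = {Amira, Elif, Ivan}

From (4): Ivan ∈ Infra.
(6): Amira matches Ivan: Amira ∉ Marketing.
(6): Amira matches Ivan: Amira ∉ Hiring.
(6): Amira matches Ivan: Amira ∈ Infra.
(2): Hira ∉ Infra.
(5): Dilnoza ∉ Infra.
Suppose Hira ∈ Marketing: no assignment then satisfies all the clues, so Hira ∉ Marketing.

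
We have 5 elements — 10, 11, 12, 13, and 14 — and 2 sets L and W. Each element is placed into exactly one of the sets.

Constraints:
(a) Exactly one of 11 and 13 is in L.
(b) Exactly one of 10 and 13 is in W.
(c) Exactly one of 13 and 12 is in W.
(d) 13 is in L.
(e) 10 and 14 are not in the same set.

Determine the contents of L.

From (d): 13 ∈ L.
(a) (exactly one): 11 ∉ L.
(b) (exactly one): 10 ∈ W.
(c) (exactly one): 12 ∈ W.
(e): 14 ∉ W.
Only one set left: 11 ∈ W.
Only one set left: 14 ∈ L.

L = {13, 14}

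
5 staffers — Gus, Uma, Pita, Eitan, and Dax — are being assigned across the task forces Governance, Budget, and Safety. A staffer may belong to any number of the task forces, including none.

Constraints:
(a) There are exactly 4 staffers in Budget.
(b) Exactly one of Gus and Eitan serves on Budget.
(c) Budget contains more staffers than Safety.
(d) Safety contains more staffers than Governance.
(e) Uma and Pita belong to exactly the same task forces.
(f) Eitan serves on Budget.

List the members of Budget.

Budget = {Dax, Eitan, Pita, Uma}

From (f): Eitan ∈ Budget.
(b) (exactly one): Gus ∉ Budget.
(a): only 4 candidates remain for Budget, so all are in.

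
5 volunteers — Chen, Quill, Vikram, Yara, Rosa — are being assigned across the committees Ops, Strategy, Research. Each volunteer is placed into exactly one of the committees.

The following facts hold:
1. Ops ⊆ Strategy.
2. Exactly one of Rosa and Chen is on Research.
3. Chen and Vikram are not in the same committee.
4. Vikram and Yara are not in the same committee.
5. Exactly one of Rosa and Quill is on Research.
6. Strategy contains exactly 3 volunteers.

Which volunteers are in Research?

Research = {Rosa, Vikram}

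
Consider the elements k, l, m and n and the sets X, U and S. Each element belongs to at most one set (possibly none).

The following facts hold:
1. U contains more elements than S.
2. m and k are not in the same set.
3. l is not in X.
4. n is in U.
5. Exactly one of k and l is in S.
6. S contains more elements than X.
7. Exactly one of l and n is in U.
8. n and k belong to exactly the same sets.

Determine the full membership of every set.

X = {}; U = {k, n}; S = {l}

From (3): l ∉ X.
From (4): n ∈ U.
(7) (exactly one): l ∉ U.
(8): k matches n: k ∉ X.
(8): k matches n: k ∈ U.
(2): m ∉ U.
(5) (exactly one): l ∈ S.
Suppose m ∈ X: no assignment then satisfies all the clues, so m ∉ X.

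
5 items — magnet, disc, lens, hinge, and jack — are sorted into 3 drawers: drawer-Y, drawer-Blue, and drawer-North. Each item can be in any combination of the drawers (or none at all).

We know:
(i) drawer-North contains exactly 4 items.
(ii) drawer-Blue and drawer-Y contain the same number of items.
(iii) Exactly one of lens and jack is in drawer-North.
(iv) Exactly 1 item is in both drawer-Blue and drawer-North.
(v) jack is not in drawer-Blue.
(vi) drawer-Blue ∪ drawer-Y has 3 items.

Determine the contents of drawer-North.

drawer-North = {disc, hinge, jack, magnet}

From (v): jack ∉ drawer-Blue.
Suppose magnet ∉ drawer-North: no assignment then satisfies all the clues, so magnet ∈ drawer-North.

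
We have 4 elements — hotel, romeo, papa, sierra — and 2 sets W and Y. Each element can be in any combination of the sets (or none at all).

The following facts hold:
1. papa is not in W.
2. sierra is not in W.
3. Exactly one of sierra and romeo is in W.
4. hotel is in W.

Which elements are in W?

W = {hotel, romeo}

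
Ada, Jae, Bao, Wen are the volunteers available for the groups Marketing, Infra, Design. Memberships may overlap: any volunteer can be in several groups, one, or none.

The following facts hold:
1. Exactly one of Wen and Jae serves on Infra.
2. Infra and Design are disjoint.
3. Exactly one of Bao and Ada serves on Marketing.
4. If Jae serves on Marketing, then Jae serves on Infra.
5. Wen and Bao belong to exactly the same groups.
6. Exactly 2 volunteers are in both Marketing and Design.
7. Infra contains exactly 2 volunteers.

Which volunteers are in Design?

Design = {Bao, Wen}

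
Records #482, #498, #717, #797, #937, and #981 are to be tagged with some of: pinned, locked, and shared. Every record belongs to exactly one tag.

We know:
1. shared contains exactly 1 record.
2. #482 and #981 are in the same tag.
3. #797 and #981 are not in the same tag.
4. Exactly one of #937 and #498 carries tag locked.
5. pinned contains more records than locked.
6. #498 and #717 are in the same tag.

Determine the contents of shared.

shared = {#797}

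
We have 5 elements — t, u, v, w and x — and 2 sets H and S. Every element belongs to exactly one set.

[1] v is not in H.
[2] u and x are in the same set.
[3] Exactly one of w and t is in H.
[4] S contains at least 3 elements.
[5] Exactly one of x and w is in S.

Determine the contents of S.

S = {t, u, v, x}

From (1): v ∉ H.
Only one set left: v ∈ S.
Suppose t ∉ S: no assignment then satisfies all the clues, so t ∈ S.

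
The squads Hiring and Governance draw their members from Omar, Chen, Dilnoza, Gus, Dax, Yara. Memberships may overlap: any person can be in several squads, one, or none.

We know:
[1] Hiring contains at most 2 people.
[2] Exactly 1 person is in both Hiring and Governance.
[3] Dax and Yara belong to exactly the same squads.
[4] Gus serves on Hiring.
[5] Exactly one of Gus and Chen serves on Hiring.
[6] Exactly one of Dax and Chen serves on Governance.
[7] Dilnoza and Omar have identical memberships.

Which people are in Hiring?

Hiring = {Gus}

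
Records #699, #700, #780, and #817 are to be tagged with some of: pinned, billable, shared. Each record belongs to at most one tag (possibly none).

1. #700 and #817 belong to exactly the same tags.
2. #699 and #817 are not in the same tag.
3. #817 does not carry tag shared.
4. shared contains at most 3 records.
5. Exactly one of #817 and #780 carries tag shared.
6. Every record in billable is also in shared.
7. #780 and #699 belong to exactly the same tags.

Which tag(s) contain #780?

#780: shared

From (3): #817 ∉ shared.
(1): #700 matches #817: #700 ∉ shared.
(5) (exactly one): #780 ∈ shared.
(6) contrapositive: #700 ∉ billable.
(6) contrapositive: #817 ∉ billable.
(7): #699 matches #780: #699 ∉ pinned.
(7): #699 matches #780: #699 ∉ billable.
(7): #699 matches #780: #699 ∈ shared.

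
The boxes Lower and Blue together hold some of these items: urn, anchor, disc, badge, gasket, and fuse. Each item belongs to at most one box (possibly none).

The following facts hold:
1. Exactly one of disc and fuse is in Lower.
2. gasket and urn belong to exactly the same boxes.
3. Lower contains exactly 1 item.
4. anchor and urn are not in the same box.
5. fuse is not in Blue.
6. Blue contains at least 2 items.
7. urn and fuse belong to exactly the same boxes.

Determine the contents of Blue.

Blue = {anchor, badge}

From (5): fuse ∉ Blue.
(7): urn matches fuse: urn ∉ Blue.
(2): gasket matches urn: gasket ∉ Blue.
Suppose anchor ∉ Blue: no assignment then satisfies all the clues, so anchor ∈ Blue.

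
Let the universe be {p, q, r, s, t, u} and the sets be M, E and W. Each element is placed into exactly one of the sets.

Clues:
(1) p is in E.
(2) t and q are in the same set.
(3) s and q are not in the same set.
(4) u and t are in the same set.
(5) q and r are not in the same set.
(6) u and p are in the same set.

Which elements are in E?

From (1): p ∈ E.
(6): u matches p: u ∉ M.
(6): u matches p: u ∈ E.
(4): t matches u: t ∉ M.
(4): t matches u: t ∈ E.
(2): q matches t: q ∉ M.
(2): q matches t: q ∈ E.
(3): s ∉ E.
(5): r ∉ E.

E = {p, q, t, u}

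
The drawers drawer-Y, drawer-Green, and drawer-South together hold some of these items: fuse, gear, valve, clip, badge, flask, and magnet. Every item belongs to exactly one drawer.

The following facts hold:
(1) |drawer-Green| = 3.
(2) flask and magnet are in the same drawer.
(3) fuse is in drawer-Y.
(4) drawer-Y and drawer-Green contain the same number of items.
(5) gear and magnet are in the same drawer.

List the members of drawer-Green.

drawer-Green = {flask, gear, magnet}

From (3): fuse ∈ drawer-Y.
Suppose gear ∉ drawer-Green: no assignment then satisfies all the clues, so gear ∈ drawer-Green.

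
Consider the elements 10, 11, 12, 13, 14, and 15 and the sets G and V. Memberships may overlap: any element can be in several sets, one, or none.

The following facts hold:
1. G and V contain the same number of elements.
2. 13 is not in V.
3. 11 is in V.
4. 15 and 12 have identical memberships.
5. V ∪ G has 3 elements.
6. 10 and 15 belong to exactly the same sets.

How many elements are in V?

2

From (2): 13 ∉ V.
From (3): 11 ∈ V.
Suppose 10 ∈ G: no assignment then satisfies all the clues, so 10 ∉ G.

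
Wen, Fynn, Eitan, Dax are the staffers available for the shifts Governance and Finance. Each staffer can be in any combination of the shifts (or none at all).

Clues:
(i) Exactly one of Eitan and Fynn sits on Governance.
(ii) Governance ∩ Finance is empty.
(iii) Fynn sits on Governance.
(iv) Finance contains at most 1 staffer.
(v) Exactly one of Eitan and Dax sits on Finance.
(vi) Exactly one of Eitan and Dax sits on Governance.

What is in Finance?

Finance = {Eitan}

From (iii): Fynn ∈ Governance.
(i) (exactly one): Eitan ∉ Governance.
(ii) (disjoint): Fynn ∉ Finance.
(vi) (exactly one): Dax ∈ Governance.
(ii) (disjoint): Dax ∉ Finance.
(v) (exactly one): Eitan ∈ Finance.
(iv): Finance already has 1, so the rest are out.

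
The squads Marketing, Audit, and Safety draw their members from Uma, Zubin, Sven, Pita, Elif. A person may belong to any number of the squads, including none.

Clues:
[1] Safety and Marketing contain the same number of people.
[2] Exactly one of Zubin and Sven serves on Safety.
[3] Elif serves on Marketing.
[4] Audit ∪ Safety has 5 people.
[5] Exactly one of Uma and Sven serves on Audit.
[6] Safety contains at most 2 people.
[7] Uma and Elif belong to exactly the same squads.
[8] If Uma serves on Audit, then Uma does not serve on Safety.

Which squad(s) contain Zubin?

Zubin: Audit

From (3): Elif ∈ Marketing.
(7): Uma matches Elif: Uma ∈ Marketing.
Suppose Zubin ∈ Marketing: no assignment then satisfies all the clues, so Zubin ∉ Marketing.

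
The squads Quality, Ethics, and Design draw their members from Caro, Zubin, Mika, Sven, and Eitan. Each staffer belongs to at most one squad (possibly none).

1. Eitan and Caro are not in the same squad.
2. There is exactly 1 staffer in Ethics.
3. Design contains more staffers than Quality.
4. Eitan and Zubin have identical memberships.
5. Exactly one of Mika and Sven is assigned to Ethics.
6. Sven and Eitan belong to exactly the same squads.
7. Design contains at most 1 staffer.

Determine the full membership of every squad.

Quality = {}; Ethics = {Mika}; Design = {Caro}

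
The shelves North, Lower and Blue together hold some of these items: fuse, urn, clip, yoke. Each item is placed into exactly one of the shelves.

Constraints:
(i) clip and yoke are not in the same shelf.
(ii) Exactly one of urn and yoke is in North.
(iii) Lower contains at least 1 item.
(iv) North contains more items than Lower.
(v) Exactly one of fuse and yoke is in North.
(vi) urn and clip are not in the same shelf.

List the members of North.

North = {fuse, urn}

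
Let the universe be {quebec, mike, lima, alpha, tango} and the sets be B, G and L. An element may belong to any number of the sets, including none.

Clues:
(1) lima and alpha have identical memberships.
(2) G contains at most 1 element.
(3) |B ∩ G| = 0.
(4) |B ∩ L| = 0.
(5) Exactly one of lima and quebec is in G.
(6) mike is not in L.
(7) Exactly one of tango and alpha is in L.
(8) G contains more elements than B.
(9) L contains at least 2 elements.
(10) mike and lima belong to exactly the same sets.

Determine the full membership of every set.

From (6): mike ∉ L.
(10): lima matches mike: lima ∉ L.
(1): alpha matches lima: alpha ∉ L.
(7) (exactly one): tango ∈ L.
(9): only 2 candidates remain for L, so all are in.
Suppose quebec ∈ B: no assignment then satisfies all the clues, so quebec ∉ B.

B = {}; G = {quebec}; L = {quebec, tango}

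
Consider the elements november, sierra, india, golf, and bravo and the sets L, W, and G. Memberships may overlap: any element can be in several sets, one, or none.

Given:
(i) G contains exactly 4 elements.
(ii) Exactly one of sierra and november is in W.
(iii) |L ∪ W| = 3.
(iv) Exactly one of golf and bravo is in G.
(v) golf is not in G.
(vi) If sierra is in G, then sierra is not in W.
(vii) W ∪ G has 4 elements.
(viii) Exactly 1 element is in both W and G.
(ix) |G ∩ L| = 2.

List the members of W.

W = {november}

From (v): golf ∉ G.
(i): only 4 candidates remain for G, so all are in.
(vi): sierra ∉ W.
(ii) (exactly one): november ∈ W.
Suppose india ∈ W: no assignment then satisfies all the clues, so india ∉ W.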